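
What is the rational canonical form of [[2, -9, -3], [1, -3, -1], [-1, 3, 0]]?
The invariant factors of A (the non-unit diagonal entries of the Smith normal form of xI - A over ℚ[x]) are (x + 1)(x^2 + 3), each dividing the next. The characteristic polynomial is their product, (x + 1)(x^2 + 3).

The rational canonical form is the block-diagonal matrix of companion matrices C(f_i):
R = [[0, 0, -3], [1, 0, -3], [0, 1, -1]].

Note the characteristic polynomial does not split into linear factors over ℚ, so A has no Jordan form over ℚ; the rational canonical form exists over any field.

R = [[0, 0, -3], [1, 0, -3], [0, 1, -1]]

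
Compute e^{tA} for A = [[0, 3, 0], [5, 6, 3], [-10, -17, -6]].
e^{tA} = [[15*t^2/2 + 1, 3*t*(3*t + 1), 9*t^2/2], [5*t, 6*t + 1, 3*t], [5*t*(-5*t - 4)/2, t*(-15*t - 17), -15*t^2/2 - 6*t + 1]]

A has Jordan form J = [[0, 1, 0], [0, 0, 1], [0, 0, 0]] with A = PJP^{-1}, so e^{tA} = P e^{tJ} P^{-1}.

For a Jordan block J_k(λ), e^{tJ_k(λ)} = e^{λt} · (I + tN + t^2 N^2/2! + ... + t^{k-1} N^{k-1}/(k-1)!) where N is the nilpotent superdiagonal part.

Assembling the blocks and conjugating back gives the entries of e^{tA} as shown above.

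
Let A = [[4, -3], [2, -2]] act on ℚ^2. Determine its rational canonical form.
R = [[0, 2], [1, 2]]

The invariant factors of A (the non-unit diagonal entries of the Smith normal form of xI - A over ℚ[x]) are x^2 - 2x - 2, each dividing the next. The characteristic polynomial is their product, x^2 - 2x - 2.

The rational canonical form is the block-diagonal matrix of companion matrices C(f_i):
R = [[0, 2], [1, 2]].

Note the characteristic polynomial does not split into linear factors over ℚ, so A has no Jordan form over ℚ; the rational canonical form exists over any field.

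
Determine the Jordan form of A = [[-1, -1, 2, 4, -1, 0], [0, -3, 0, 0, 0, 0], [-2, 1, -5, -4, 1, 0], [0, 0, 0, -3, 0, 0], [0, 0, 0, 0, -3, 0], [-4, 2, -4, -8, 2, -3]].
The characteristic polynomial is det(xI - A) = (x + 3)^6, so the eigenvalues are -3 (algebraic multiplicity 6).

For λ = -3: rank(A + 3I) = 1, rank((A + 3I)^2) = 0. The eigenspace has dimension 6 - 1 = 5, so there are 5 Jordan blocks; the rank sequence gives block sizes [2, 1, 1, 1, 1].

Assembling the blocks gives the Jordan form J above.

J = [[-3, 1, 0, 0, 0, 0], [0, -3, 0, 0, 0, 0], [0, 0, -3, 0, 0, 0], [0, 0, 0, -3, 0, 0], [0, 0, 0, 0, -3, 0], [0, 0, 0, 0, 0, -3]]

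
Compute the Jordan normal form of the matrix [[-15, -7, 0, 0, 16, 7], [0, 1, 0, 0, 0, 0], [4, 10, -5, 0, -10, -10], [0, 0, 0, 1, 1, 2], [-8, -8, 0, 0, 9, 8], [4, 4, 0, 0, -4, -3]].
J = [[-5, 1, 0, 0, 0, 0], [0, -5, 0, 0, 0, 0], [0, 0, -5, 0, 0, 0], [0, 0, 0, 1, 1, 0], [0, 0, 0, 0, 1, 0], [0, 0, 0, 0, 0, 1]]

The characteristic polynomial is det(xI - A) = (x - 1)^3(x + 5)^3, so the eigenvalues are -5 (algebraic multiplicity 3), 1 (algebraic multiplicity 3).

For λ = -5: rank(A + 5I) = 4, rank((A + 5I)^2) = 3. The eigenspace has dimension 6 - 4 = 2, so there are 2 Jordan blocks; the rank sequence gives block sizes [2, 1].

For λ = 1: rank(A - I) = 4, rank((A - I)^2) = 3. The eigenspace has dimension 6 - 4 = 2, so there are 2 Jordan blocks; the rank sequence gives block sizes [2, 1].

Assembling the blocks gives the Jordan form J above.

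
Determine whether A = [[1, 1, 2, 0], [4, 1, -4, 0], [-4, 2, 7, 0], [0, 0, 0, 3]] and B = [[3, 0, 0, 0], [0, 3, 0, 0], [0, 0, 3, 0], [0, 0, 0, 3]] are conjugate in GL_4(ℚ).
No.

Both have characteristic polynomial (x - 3)^4, but the minimal polynomial of A is (x - 3)^2 while the minimal polynomial of B is x - 3. The minimal polynomial is a similarity invariant, so A and B are not similar.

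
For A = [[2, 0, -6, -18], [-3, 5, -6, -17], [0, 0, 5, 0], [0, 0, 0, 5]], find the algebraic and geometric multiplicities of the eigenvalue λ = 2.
The characteristic polynomial is (x - 5)^3(x - 2), so the factor x - 2 appears with exponent 1: the algebraic multiplicity is 1.

rank(A - 2I) = 3, so the eigenspace has dimension 4 - 3 = 1: the geometric multiplicity is 1.

algebraic multiplicity 1, geometric multiplicity 1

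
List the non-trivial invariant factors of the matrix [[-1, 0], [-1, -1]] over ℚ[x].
(x + 1)^2

The Jordan structure of A has elementary divisors (x + 1)^2. Arranging the block sizes at each eigenvalue in decreasing order and taking row products gives the invariant factors.

Invariant factors (smallest first, each dividing the next): (x + 1)^2.

Check: the last factor (x + 1)^2 is the minimal polynomial, and the product (x + 1)^2 is the characteristic polynomial.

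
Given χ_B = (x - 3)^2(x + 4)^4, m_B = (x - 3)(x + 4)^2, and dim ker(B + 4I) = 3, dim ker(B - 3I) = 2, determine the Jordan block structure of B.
Jordan blocks: (-4, 2), (-4, 1), (-4, 1), (3, 1), (3, 1)

λ = -4: algebraic multiplicity 4 (exponent in χ_B), largest block size 2 (exponent in m_B), 3 blocks (geometric multiplicity). These force block sizes [2, 1, 1].
λ = 3: algebraic multiplicity 2 (exponent in χ_B), largest block size 1 (exponent in m_B), 2 blocks (geometric multiplicity). These force block sizes [1, 1].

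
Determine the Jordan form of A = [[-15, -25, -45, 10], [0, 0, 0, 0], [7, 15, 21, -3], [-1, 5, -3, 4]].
J = [[0, 0, 0, 0], [0, 0, 0, 0], [0, 0, 5, 1], [0, 0, 0, 5]]

The characteristic polynomial is det(xI - A) = x^2(x - 5)^2, so the eigenvalues are 0 (algebraic multiplicity 2), 5 (algebraic multiplicity 2).

For λ = 0: rank(A) = 2. The eigenspace has dimension 4 - 2 = 2, so there are 2 Jordan blocks; the rank sequence gives block sizes [1, 1].

For λ = 5: rank(A - 5I) = 3, rank((A - 5I)^2) = 2. The eigenspace has dimension 4 - 3 = 1, so there is 1 Jordan block; the rank sequence gives block sizes [2].

Assembling the blocks gives the Jordan form J above.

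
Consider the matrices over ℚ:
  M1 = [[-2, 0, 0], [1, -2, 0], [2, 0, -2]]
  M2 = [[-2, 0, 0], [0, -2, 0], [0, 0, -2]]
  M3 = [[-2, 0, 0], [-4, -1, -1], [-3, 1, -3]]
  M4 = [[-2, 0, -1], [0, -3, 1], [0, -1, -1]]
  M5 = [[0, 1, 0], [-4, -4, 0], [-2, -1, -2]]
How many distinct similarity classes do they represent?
3 classes: {M1, M5}, {M2}, {M3, M4}

Characteristic polynomials: χ_{M1} = (x + 2)^3, χ_{M2} = (x + 2)^3, χ_{M3} = (x + 2)^3, χ_{M4} = (x + 2)^3, χ_{M5} = (x + 2)^3.

{M1, M5}: invariant factors x + 2, (x + 2)^2.

{M2}: invariant factors x + 2, x + 2, x + 2.

{M3, M4}: invariant factors (x + 2)^3.

Matrices are similar if and only if their invariant-factor lists agree; the partition into similarity classes is {M1, M5}, {M2}, {M3, M4}.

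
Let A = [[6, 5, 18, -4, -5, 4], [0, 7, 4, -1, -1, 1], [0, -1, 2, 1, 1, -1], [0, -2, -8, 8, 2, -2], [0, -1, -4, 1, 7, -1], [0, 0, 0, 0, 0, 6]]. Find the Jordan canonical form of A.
J = [[6, 1, 0, 0, 0, 0], [0, 6, 0, 0, 0, 0], [0, 0, 6, 1, 0, 0], [0, 0, 0, 6, 0, 0], [0, 0, 0, 0, 6, 0], [0, 0, 0, 0, 0, 6]]

The characteristic polynomial is det(xI - A) = (x - 6)^6, so the eigenvalues are 6 (algebraic multiplicity 6).

For λ = 6: rank(A - 6I) = 2, rank((A - 6I)^2) = 0. The eigenspace has dimension 6 - 2 = 4, so there are 4 Jordan blocks; the rank sequence gives block sizes [2, 2, 1, 1].

Assembling the blocks gives the Jordan form J above.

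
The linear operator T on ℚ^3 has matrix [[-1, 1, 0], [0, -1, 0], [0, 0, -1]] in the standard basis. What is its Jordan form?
J = [[-1, 1, 0], [0, -1, 0], [0, 0, -1]]

The characteristic polynomial is det(xI - A) = (x + 1)^3, so the eigenvalues are -1 (algebraic multiplicity 3).

For λ = -1: rank(A + I) = 1, rank((A + I)^2) = 0. The eigenspace has dimension 3 - 1 = 2, so there are 2 Jordan blocks; the rank sequence gives block sizes [2, 1].

Assembling the blocks gives the Jordan form J above.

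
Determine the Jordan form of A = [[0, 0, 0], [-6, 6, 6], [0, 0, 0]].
J = [[0, 0, 0], [0, 0, 0], [0, 0, 6]]

The characteristic polynomial is det(xI - A) = x^2(x - 6), so the eigenvalues are 0 (algebraic multiplicity 2), 6 (algebraic multiplicity 1).

For λ = 0: rank(A) = 1. The eigenspace has dimension 3 - 1 = 2, so there are 2 Jordan blocks; the rank sequence gives block sizes [1, 1].

For λ = 6: algebraic multiplicity 1 gives one 1×1 block.

Assembling the blocks gives the Jordan form J above.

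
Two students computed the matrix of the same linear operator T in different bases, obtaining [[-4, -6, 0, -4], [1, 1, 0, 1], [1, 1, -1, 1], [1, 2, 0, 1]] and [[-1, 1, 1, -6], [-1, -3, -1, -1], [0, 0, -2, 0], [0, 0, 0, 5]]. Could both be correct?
trace(A) = -3 but trace(B) = -1. The trace is a similarity invariant, so A and B are not similar.

No.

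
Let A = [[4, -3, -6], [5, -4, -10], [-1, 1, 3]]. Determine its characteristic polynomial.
xI - A = [[x - 4, 3, 6], [-5, x + 4, 10], [1, -1, x - 3]].

Expanding det(xI - A) along the first row:
det(xI - A) = + (x - 4)·det([[x + 4, 10], [-1, x - 3]]) - (3)·det([[-5, 10], [1, x - 3]]) + (6)·det([[-5, x + 4], [1, -1]]).

Evaluating gives χ_A(x) = x^3 - 3x^2 + 3x - 1 = (x - 1)^3.

χ_A(x) = (x - 1)^3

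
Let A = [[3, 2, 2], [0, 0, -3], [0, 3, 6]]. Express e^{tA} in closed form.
A has Jordan form J = [[3, 1, 0], [0, 3, 0], [0, 0, 3]] with A = PJP^{-1}, so e^{tA} = P e^{tJ} P^{-1}.

For a Jordan block J_k(λ), e^{tJ_k(λ)} = e^{λt} · (I + tN + t^2 N^2/2! + ... + t^{k-1} N^{k-1}/(k-1)!) where N is the nilpotent superdiagonal part.

Assembling the blocks and conjugating back gives the entries of e^{tA} as shown above.

e^{tA} = [[e^{3*t}, 2*t*e^{3*t}, 2*t*e^{3*t}], [0, (1 - 3*t)*e^{3*t}, -3*t*e^{3*t}], [0, 3*t*e^{3*t}, (3*t + 1)*e^{3*t}]]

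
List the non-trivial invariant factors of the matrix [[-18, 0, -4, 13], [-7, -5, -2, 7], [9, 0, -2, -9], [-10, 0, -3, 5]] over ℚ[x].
The Jordan structure of A has elementary divisors (x + 5)^3, (x + 5). Arranging the block sizes at each eigenvalue in decreasing order and taking row products gives the invariant factors.

Invariant factors (smallest first, each dividing the next): x + 5, (x + 5)^3.

Check: the last factor (x + 5)^3 is the minimal polynomial, and the product (x + 5)^4 is the characteristic polynomial.

x + 5, (x + 5)^3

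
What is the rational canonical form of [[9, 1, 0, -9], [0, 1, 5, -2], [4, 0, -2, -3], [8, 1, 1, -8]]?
R = [[0, 0, 0, 0], [1, 0, 0, -5], [0, 1, 0, -2], [0, 0, 1, 0]]

The invariant factors of A (the non-unit diagonal entries of the Smith normal form of xI - A over ℚ[x]) are x(x^3 + 2x + 5), each dividing the next. The characteristic polynomial is their product, x(x^3 + 2x + 5).

The rational canonical form is the block-diagonal matrix of companion matrices C(f_i):
R = [[0, 0, 0, 0], [1, 0, 0, -5], [0, 1, 0, -2], [0, 0, 1, 0]].

Note the characteristic polynomial does not split into linear factors over ℚ, so A has no Jordan form over ℚ; the rational canonical form exists over any field.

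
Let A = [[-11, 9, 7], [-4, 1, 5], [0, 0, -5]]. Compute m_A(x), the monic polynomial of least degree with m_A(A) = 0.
m_A(x) = (x + 5)^3

The characteristic polynomial factors as (x + 5)^3. The minimal polynomial is ∏(x - λ)^{k_λ} where k_λ is the size of the largest Jordan block at λ.

For λ = -5: rank(A + 5I) = 2, and the largest Jordan block has size 3 (the smallest k with rank((A + 5I)^k) = rank((A + 5I)^(k+1))).

So m_A(x) = (x + 5)^3.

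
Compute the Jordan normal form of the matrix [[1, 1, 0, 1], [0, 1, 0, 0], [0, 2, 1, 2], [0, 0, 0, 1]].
J = [[1, 1, 0, 0], [0, 1, 0, 0], [0, 0, 1, 0], [0, 0, 0, 1]]

The characteristic polynomial is det(xI - A) = (x - 1)^4, so the eigenvalues are 1 (algebraic multiplicity 4).

For λ = 1: rank(A - I) = 1, rank((A - I)^2) = 0. The eigenspace has dimension 4 - 1 = 3, so there are 3 Jordan blocks; the rank sequence gives block sizes [2, 1, 1].

Assembling the blocks gives the Jordan form J above.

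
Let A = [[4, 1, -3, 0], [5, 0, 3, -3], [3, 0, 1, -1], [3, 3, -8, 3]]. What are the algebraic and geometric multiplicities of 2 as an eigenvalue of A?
algebraic multiplicity 4, geometric multiplicity 2

The characteristic polynomial is (x - 2)^4, so the factor x - 2 appears with exponent 4: the algebraic multiplicity is 4.

rank(A - 2I) = 2, so the eigenspace has dimension 4 - 2 = 2: the geometric multiplicity is 2.

Since 2 < 4, A is not diagonalizable.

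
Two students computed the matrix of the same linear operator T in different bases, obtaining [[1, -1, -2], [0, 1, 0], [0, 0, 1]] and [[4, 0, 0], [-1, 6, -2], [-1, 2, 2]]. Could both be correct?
trace(A) = 3 but trace(B) = 12. The trace is a similarity invariant, so A and B are not similar.

No.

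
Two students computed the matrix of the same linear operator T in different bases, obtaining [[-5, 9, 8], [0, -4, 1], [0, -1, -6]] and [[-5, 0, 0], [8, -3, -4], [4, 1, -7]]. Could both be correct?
Both have characteristic polynomial (x + 5)^3, but the minimal polynomial of A is (x + 5)^3 while the minimal polynomial of B is (x + 5)^2. The minimal polynomial is a similarity invariant, so A and B are not similar.

No.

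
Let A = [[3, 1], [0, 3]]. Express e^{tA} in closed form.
A has Jordan form J = [[3, 1], [0, 3]] with A = PJP^{-1}, so e^{tA} = P e^{tJ} P^{-1}.

For a Jordan block J_k(λ), e^{tJ_k(λ)} = e^{λt} · (I + tN + t^2 N^2/2! + ... + t^{k-1} N^{k-1}/(k-1)!) where N is the nilpotent superdiagonal part.

Assembling the blocks and conjugating back gives the entries of e^{tA} as shown above.

e^{tA} = [[e^{3*t}, t*e^{3*t}], [0, e^{3*t}]]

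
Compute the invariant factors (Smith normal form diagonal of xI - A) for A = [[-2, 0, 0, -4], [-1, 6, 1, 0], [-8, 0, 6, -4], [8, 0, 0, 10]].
x - 6, (x - 6)^2(x - 2)

The Jordan structure of A has elementary divisors (x - 2), (x - 6)^2, (x - 6). Arranging the block sizes at each eigenvalue in decreasing order and taking row products gives the invariant factors.

Invariant factors (smallest first, each dividing the next): x - 6, (x - 6)^2(x - 2).

Check: the last factor (x - 6)^2(x - 2) is the minimal polynomial, and the product (x - 6)^3(x - 2) is the characteristic polynomial.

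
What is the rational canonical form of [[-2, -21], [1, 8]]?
R = [[0, -5], [1, 6]]

The invariant factors of A (the non-unit diagonal entries of the Smith normal form of xI - A over ℚ[x]) are (x - 5)(x - 1), each dividing the next. The characteristic polynomial is their product, (x - 5)(x - 1).

The rational canonical form is the block-diagonal matrix of companion matrices C(f_i):
R = [[0, -5], [1, 6]].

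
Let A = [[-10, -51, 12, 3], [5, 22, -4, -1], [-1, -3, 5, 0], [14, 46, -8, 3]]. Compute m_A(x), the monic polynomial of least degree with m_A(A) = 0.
m_A(x) = (x - 5)^2

The characteristic polynomial factors as (x - 5)^4. The minimal polynomial is ∏(x - λ)^{k_λ} where k_λ is the size of the largest Jordan block at λ.

For λ = 5: rank(A - 5I) = 2, and the largest Jordan block has size 2 (the smallest k with rank((A - 5I)^k) = rank((A - 5I)^(k+1))).

So m_A(x) = (x - 5)^2.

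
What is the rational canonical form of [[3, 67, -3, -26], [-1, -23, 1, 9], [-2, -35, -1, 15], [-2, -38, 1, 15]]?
R = [[0, 0, 0, -1], [1, 0, 0, 6], [0, 1, 0, -7], [0, 0, 1, -6]]

The invariant factors of A (the non-unit diagonal entries of the Smith normal form of xI - A over ℚ[x]) are (x^2 + 3x - 1)^2, each dividing the next. The characteristic polynomial is their product, (x^2 + 3x - 1)^2.

The rational canonical form is the block-diagonal matrix of companion matrices C(f_i):
R = [[0, 0, 0, -1], [1, 0, 0, 6], [0, 1, 0, -7], [0, 0, 1, -6]].

Note the characteristic polynomial does not split into linear factors over ℚ, so A has no Jordan form over ℚ; the rational canonical form exists over any field.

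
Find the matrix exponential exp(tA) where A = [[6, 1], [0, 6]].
e^{tA} = [[e^{6*t}, t*e^{6*t}], [0, e^{6*t}]]

A has Jordan form J = [[6, 1], [0, 6]] with A = PJP^{-1}, so e^{tA} = P e^{tJ} P^{-1}.

For a Jordan block J_k(λ), e^{tJ_k(λ)} = e^{λt} · (I + tN + t^2 N^2/2! + ... + t^{k-1} N^{k-1}/(k-1)!) where N is the nilpotent superdiagonal part.

Assembling the blocks and conjugating back gives the entries of e^{tA} as shown above.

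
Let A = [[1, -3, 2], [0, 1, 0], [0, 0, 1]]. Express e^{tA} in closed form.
A has Jordan form J = [[1, 1, 0], [0, 1, 0], [0, 0, 1]] with A = PJP^{-1}, so e^{tA} = P e^{tJ} P^{-1}.

For a Jordan block J_k(λ), e^{tJ_k(λ)} = e^{λt} · (I + tN + t^2 N^2/2! + ... + t^{k-1} N^{k-1}/(k-1)!) where N is the nilpotent superdiagonal part.

Assembling the blocks and conjugating back gives the entries of e^{tA} as shown above.

e^{tA} = [[e^{t}, -3*t*e^{t}, 2*t*e^{t}], [0, e^{t}, 0], [0, 0, e^{t}]]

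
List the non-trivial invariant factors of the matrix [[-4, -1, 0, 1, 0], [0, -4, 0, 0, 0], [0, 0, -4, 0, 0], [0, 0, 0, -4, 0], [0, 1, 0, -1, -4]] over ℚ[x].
x + 4, x + 4, x + 4, (x + 4)^2

The Jordan structure of A has elementary divisors (x + 4)^2, (x + 4), (x + 4), (x + 4). Arranging the block sizes at each eigenvalue in decreasing order and taking row products gives the invariant factors.

Invariant factors (smallest first, each dividing the next): x + 4, x + 4, x + 4, (x + 4)^2.

Check: the last factor (x + 4)^2 is the minimal polynomial, and the product (x + 4)^5 is the characteristic polynomial.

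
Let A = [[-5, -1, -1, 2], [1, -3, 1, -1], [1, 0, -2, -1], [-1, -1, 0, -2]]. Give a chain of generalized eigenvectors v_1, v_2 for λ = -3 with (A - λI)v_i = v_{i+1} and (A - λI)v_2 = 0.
We seek v_1 ∈ ker((A + 3I)^2) \ ker(A + 3I), then set v_{i+1} = (A + 3I) v_i.

One such chain is v_1 = [[0, 1, 0, 0]]^T, v_2 = [[-1, 0, 0, -1]]^T. Check: (A + 3I) v_2 = [[0, 0, 0, 0]]^T = 0.

v_1 = [[0, 1, 0, 0]]^T, v_2 = [[-1, 0, 0, -1]]^T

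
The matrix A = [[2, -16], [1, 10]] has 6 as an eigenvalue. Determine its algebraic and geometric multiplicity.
The characteristic polynomial is (x - 6)^2, so the factor x - 6 appears with exponent 2: the algebraic multiplicity is 2.

rank(A - 6I) = 1, so the eigenspace has dimension 2 - 1 = 1: the geometric multiplicity is 1.

Since 1 < 2, A is not diagonalizable.

algebraic multiplicity 2, geometric multiplicity 1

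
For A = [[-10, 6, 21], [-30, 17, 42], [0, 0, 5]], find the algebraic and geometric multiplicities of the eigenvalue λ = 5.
algebraic multiplicity 2, geometric multiplicity 2

The characteristic polynomial is (x - 5)^2(x - 2), so the factor x - 5 appears with exponent 2: the algebraic multiplicity is 2.

rank(A - 5I) = 1, so the eigenspace has dimension 3 - 1 = 2: the geometric multiplicity is 2.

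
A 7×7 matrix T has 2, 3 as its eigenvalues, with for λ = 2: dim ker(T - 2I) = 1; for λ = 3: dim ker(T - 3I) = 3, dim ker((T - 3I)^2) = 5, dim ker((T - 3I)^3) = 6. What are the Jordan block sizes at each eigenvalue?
Jordan blocks: (2, 1), (3, 3), (3, 2), (3, 1)

λ = 2: successive nullity increments [1] count blocks of size ≥ k; block sizes are [1].
λ = 3: successive nullity increments [3, 2, 1] count blocks of size ≥ k; block sizes are [3, 2, 1].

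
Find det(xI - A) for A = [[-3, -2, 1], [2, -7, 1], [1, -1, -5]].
xI - A = [[x + 3, 2, -1], [-2, x + 7, -1], [-1, 1, x + 5]].

Expanding det(xI - A) along the first row:
det(xI - A) = + (x + 3)·det([[x + 7, -1], [1, x + 5]]) - (2)·det([[-2, -1], [-1, x + 5]]) + (-1)·det([[-2, x + 7], [-1, 1]]).

Evaluating gives χ_A(x) = x^3 + 15x^2 + 75x + 125 = (x + 5)^3.

χ_A(x) = (x + 5)^3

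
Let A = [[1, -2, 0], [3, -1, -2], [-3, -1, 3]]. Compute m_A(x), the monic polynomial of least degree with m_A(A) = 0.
The characteristic polynomial factors as (x - 1)^3. The minimal polynomial is ∏(x - λ)^{k_λ} where k_λ is the size of the largest Jordan block at λ.

For λ = 1: rank(A - I) = 2, and the largest Jordan block has size 3 (the smallest k with rank((A - I)^k) = rank((A - I)^(k+1))).

So m_A(x) = (x - 1)^3.

m_A(x) = (x - 1)^3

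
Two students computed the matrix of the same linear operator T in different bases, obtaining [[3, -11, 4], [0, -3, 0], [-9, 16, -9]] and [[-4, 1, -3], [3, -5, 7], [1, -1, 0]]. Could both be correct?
Two matrices over a field are similar if and only if they have the same invariant factors.

Both A and B have characteristic polynomial (x + 3)^3 and minimal polynomial (x + 3)^3. Computing further, both have invariant factors (x + 3)^3. Hence A and B are similar.

Yes.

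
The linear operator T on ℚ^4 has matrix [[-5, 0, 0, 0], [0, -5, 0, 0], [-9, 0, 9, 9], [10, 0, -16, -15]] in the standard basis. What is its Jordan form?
J = [[-5, 0, 0, 0], [0, -5, 0, 0], [0, 0, -3, 1], [0, 0, 0, -3]]

The characteristic polynomial is det(xI - A) = (x + 3)^2(x + 5)^2, so the eigenvalues are -5 (algebraic multiplicity 2), -3 (algebraic multiplicity 2).

For λ = -5: rank(A + 5I) = 2. The eigenspace has dimension 4 - 2 = 2, so there are 2 Jordan blocks; the rank sequence gives block sizes [1, 1].

For λ = -3: rank(A + 3I) = 3, rank((A + 3I)^2) = 2. The eigenspace has dimension 4 - 3 = 1, so there is 1 Jordan block; the rank sequence gives block sizes [2].

Assembling the blocks gives the Jordan form J above.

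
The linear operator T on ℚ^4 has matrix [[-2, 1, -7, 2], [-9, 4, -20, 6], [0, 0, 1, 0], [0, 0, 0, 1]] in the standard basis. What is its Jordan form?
The characteristic polynomial is det(xI - A) = (x - 1)^4, so the eigenvalues are 1 (algebraic multiplicity 4).

For λ = 1: rank(A - I) = 2, rank((A - I)^2) = 1, rank((A - I)^3) = 0. The eigenspace has dimension 4 - 2 = 2, so there are 2 Jordan blocks; the rank sequence gives block sizes [3, 1].

Assembling the blocks gives the Jordan form J above.

J = [[1, 1, 0, 0], [0, 1, 1, 0], [0, 0, 1, 0], [0, 0, 0, 1]]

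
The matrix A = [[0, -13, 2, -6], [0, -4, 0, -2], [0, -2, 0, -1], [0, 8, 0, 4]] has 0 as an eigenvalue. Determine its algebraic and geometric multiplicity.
The characteristic polynomial is x^4, so the factor x appears with exponent 4: the algebraic multiplicity is 4.

rank(A) = 2, so the eigenspace has dimension 4 - 2 = 2: the geometric multiplicity is 2.

Since 2 < 4, A is not diagonalizable.

algebraic multiplicity 4, geometric multiplicity 2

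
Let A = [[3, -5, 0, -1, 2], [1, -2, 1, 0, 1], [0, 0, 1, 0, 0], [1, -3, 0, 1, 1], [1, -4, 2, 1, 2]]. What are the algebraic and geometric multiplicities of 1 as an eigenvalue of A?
The characteristic polynomial is (x - 1)^5, so the factor x - 1 appears with exponent 5: the algebraic multiplicity is 5.

rank(A - I) = 3, so the eigenspace has dimension 5 - 3 = 2: the geometric multiplicity is 2.

Since 2 < 5, A is not diagonalizable.

algebraic multiplicity 5, geometric multiplicity 2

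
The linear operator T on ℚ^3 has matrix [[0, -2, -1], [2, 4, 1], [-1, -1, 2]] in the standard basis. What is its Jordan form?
The characteristic polynomial is det(xI - A) = (x - 2)^3, so the eigenvalues are 2 (algebraic multiplicity 3).

For λ = 2: rank(A - 2I) = 2, rank((A - 2I)^2) = 1, rank((A - 2I)^3) = 0. The eigenspace has dimension 3 - 2 = 1, so there is 1 Jordan block; the rank sequence gives block sizes [3].

Assembling the blocks gives the Jordan form J above.

J = [[2, 1, 0], [0, 2, 1], [0, 0, 2]]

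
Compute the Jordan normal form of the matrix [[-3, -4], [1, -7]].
J = [[-5, 1], [0, -5]]

The characteristic polynomial is det(xI - A) = (x + 5)^2, so the eigenvalues are -5 (algebraic multiplicity 2).

For λ = -5: rank(A + 5I) = 1, rank((A + 5I)^2) = 0. The eigenspace has dimension 2 - 1 = 1, so there is 1 Jordan block; the rank sequence gives block sizes [2].

Assembling the blocks gives the Jordan form J above.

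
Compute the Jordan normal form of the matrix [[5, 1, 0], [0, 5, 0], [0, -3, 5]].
The characteristic polynomial is det(xI - A) = (x - 5)^3, so the eigenvalues are 5 (algebraic multiplicity 3).

For λ = 5: rank(A - 5I) = 1, rank((A - 5I)^2) = 0. The eigenspace has dimension 3 - 1 = 2, so there are 2 Jordan blocks; the rank sequence gives block sizes [2, 1].

Assembling the blocks gives the Jordan form J above.

J = [[5, 1, 0], [0, 5, 0], [0, 0, 5]]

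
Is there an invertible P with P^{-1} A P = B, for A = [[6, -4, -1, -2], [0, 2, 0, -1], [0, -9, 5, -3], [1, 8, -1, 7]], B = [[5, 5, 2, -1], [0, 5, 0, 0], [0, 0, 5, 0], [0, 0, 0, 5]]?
Both have characteristic polynomial (x - 5)^4, but the minimal polynomial of A is (x - 5)^3 while the minimal polynomial of B is (x - 5)^2. The minimal polynomial is a similarity invariant, so A and B are not similar.

No.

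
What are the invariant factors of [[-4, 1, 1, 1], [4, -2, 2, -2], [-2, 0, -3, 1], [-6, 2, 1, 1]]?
(x + 2)^2, (x + 2)^2

The Jordan structure of A has elementary divisors (x + 2)^2, (x + 2)^2. Arranging the block sizes at each eigenvalue in decreasing order and taking row products gives the invariant factors.

Invariant factors (smallest first, each dividing the next): (x + 2)^2, (x + 2)^2.

Check: the last factor (x + 2)^2 is the minimal polynomial, and the product (x + 2)^4 is the characteristic polynomial.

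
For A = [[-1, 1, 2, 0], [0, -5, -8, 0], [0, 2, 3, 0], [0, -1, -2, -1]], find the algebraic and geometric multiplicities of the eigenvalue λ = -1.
algebraic multiplicity 4, geometric multiplicity 3

The characteristic polynomial is (x + 1)^4, so the factor x + 1 appears with exponent 4: the algebraic multiplicity is 4.

rank(A + I) = 1, so the eigenspace has dimension 4 - 1 = 3: the geometric multiplicity is 3.

Since 3 < 4, A is not diagonalizable.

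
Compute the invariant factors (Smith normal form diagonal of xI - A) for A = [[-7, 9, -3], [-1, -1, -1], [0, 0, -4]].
The Jordan structure of A has elementary divisors (x + 4)^2, (x + 4). Arranging the block sizes at each eigenvalue in decreasing order and taking row products gives the invariant factors.

Invariant factors (smallest first, each dividing the next): x + 4, (x + 4)^2.

Check: the last factor (x + 4)^2 is the minimal polynomial, and the product (x + 4)^3 is the characteristic polynomial.

x + 4, (x + 4)^2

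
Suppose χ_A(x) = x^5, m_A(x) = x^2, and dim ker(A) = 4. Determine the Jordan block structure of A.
λ = 0: algebraic multiplicity 5 (exponent in χ_A), largest block size 2 (exponent in m_A), 4 blocks (geometric multiplicity). These force block sizes [2, 1, 1, 1].

Jordan blocks: (0, 2), (0, 1), (0, 1), (0, 1)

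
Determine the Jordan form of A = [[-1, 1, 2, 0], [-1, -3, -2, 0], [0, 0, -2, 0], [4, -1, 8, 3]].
J = [[-2, 1, 0, 0], [0, -2, 0, 0], [0, 0, -2, 0], [0, 0, 0, 3]]

The characteristic polynomial is det(xI - A) = (x - 3)(x + 2)^3, so the eigenvalues are -2 (algebraic multiplicity 3), 3 (algebraic multiplicity 1).

For λ = -2: rank(A + 2I) = 2, rank((A + 2I)^2) = 1. The eigenspace has dimension 4 - 2 = 2, so there are 2 Jordan blocks; the rank sequence gives block sizes [2, 1].

For λ = 3: algebraic multiplicity 1 gives one 1×1 block.

Assembling the blocks gives the Jordan form J above.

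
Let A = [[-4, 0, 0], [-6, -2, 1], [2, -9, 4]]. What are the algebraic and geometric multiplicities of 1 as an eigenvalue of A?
algebraic multiplicity 2, geometric multiplicity 1

The characteristic polynomial is (x - 1)^2(x + 4), so the factor x - 1 appears with exponent 2: the algebraic multiplicity is 2.

rank(A - I) = 2, so the eigenspace has dimension 3 - 2 = 1: the geometric multiplicity is 1.

Since 1 < 2, A is not diagonalizable.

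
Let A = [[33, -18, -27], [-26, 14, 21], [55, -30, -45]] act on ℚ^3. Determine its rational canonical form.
R = [[0, 0, 0], [1, 0, 6], [0, 1, 2]]

The invariant factors of A (the non-unit diagonal entries of the Smith normal form of xI - A over ℚ[x]) are x(x^2 - 2x - 6), each dividing the next. The characteristic polynomial is their product, x(x^2 - 2x - 6).

The rational canonical form is the block-diagonal matrix of companion matrices C(f_i):
R = [[0, 0, 0], [1, 0, 6], [0, 1, 2]].

Note the characteristic polynomial does not split into linear factors over ℚ, so A has no Jordan form over ℚ; the rational canonical form exists over any field.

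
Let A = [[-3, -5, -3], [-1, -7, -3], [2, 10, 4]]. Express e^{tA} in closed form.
e^{tA} = [[(1 - t)*e^{-2*t}, -5*t*e^{-2*t}, -3*t*e^{-2*t}], [-t*e^{-2*t}, (1 - 5*t)*e^{-2*t}, -3*t*e^{-2*t}], [2*t*e^{-2*t}, 10*t*e^{-2*t}, (6*t + 1)*e^{-2*t}]]

A has Jordan form J = [[-2, 1, 0], [0, -2, 0], [0, 0, -2]] with A = PJP^{-1}, so e^{tA} = P e^{tJ} P^{-1}.

For a Jordan block J_k(λ), e^{tJ_k(λ)} = e^{λt} · (I + tN + t^2 N^2/2! + ... + t^{k-1} N^{k-1}/(k-1)!) where N is the nilpotent superdiagonal part.

Assembling the blocks and conjugating back gives the entries of e^{tA} as shown above.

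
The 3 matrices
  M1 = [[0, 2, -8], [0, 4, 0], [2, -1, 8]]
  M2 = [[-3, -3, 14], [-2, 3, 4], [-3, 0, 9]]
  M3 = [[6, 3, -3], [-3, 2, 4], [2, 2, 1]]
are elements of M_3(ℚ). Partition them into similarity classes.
Characteristic polynomials: χ_{M1} = (x - 4)^3, χ_{M2} = (x - 3)^3, χ_{M3} = (x - 3)^3.

{M1}: invariant factors x - 4, (x - 4)^2.

{M2, M3}: invariant factors (x - 3)^3.

Matrices are similar if and only if their invariant-factor lists agree; the partition into similarity classes is {M1}, {M2, M3}.

2 classes: {M1}, {M2, M3}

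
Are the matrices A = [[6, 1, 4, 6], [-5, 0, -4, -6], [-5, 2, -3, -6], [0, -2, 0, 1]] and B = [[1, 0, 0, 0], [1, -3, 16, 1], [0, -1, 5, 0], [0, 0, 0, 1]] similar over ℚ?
Two matrices over a field are similar if and only if they have the same invariant factors.

Both A and B have characteristic polynomial (x - 1)^4 and minimal polynomial (x - 1)^3. Computing further, both have invariant factors x - 1, (x - 1)^3. Hence A and B are similar.

Yes.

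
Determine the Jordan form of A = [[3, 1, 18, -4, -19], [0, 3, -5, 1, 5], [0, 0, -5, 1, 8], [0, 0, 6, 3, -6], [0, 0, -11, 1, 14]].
J = [[3, 1, 0, 0, 0], [0, 3, 0, 0, 0], [0, 0, 3, 1, 0], [0, 0, 0, 3, 0], [0, 0, 0, 0, 6]]

The characteristic polynomial is det(xI - A) = (x - 6)(x - 3)^4, so the eigenvalues are 3 (algebraic multiplicity 4), 6 (algebraic multiplicity 1).

For λ = 3: rank(A - 3I) = 3, rank((A - 3I)^2) = 1. The eigenspace has dimension 5 - 3 = 2, so there are 2 Jordan blocks; the rank sequence gives block sizes [2, 2].

For λ = 6: algebraic multiplicity 1 gives one 1×1 block.

Assembling the blocks gives the Jordan form J above.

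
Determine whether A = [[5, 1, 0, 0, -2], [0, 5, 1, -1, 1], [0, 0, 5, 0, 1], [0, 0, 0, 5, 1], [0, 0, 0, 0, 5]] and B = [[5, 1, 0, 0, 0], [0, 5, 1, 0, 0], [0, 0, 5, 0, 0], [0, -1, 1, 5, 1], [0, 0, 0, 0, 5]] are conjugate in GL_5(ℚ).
Yes.

Two matrices over a field are similar if and only if they have the same invariant factors.

Both A and B have characteristic polynomial (x - 5)^5 and minimal polynomial (x - 5)^3. Computing further, both have invariant factors (x - 5)^2, (x - 5)^3. Hence A and B are similar.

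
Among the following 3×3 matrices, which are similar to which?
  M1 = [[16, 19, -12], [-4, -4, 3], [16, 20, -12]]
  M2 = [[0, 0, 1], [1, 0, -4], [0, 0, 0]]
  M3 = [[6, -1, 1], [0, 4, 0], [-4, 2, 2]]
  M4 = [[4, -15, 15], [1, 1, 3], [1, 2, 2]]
3 classes: {M1, M2}, {M3}, {M4}

Characteristic polynomials: χ_{M1} = x^3, χ_{M2} = x^3, χ_{M3} = (x - 4)^3, χ_{M4} = (x - 4)^2(x + 1).

{M1, M2}: invariant factors x^3.

{M3}: invariant factors x - 4, (x - 4)^2.

{M4}: invariant factors (x - 4)^2(x + 1).

Matrices are similar if and only if their invariant-factor lists agree; the partition into similarity classes is {M1, M2}, {M3}, {M4}.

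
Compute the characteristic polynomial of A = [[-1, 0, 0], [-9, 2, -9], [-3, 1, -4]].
xI - A = [[x + 1, 0, 0], [9, x - 2, 9], [3, -1, x + 4]].

Expanding det(xI - A) along the first row:
det(xI - A) = + (x + 1)·det([[x - 2, 9], [-1, x + 4]]) - (0)·det([[9, 9], [3, x + 4]]) + (0)·det([[9, x - 2], [3, -1]]).

Evaluating gives χ_A(x) = x^3 + 3x^2 + 3x + 1 = (x + 1)^3.

χ_A(x) = (x + 1)^3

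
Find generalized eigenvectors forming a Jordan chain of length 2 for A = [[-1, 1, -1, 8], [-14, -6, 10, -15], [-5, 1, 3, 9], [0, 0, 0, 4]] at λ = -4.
v_1 = [[0, 1, 0, 0]]^T, v_2 = [[1, -2, 1, 0]]^T

We seek v_1 ∈ ker((A + 4I)^2) \ ker(A + 4I), then set v_{i+1} = (A + 4I) v_i.

One such chain is v_1 = [[0, 1, 0, 0]]^T, v_2 = [[1, -2, 1, 0]]^T. Check: (A + 4I) v_2 = [[0, 0, 0, 0]]^T = 0.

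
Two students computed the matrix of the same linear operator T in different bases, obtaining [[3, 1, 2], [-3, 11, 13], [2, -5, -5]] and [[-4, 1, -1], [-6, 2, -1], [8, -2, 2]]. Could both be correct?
No.

trace(A) = 9 but trace(B) = 0. The trace is a similarity invariant, so A and B are not similar.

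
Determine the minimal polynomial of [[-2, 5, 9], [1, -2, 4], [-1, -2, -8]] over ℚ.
The characteristic polynomial factors as (x + 4)^3. The minimal polynomial is ∏(x - λ)^{k_λ} where k_λ is the size of the largest Jordan block at λ.

For λ = -4: rank(A + 4I) = 2, and the largest Jordan block has size 3 (the smallest k with rank((A + 4I)^k) = rank((A + 4I)^(k+1))).

So m_A(x) = (x + 4)^3.

m_A(x) = (x + 4)^3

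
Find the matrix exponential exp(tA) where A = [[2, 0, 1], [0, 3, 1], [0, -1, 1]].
A has Jordan form J = [[2, 1, 0], [0, 2, 1], [0, 0, 2]] with A = PJP^{-1}, so e^{tA} = P e^{tJ} P^{-1}.

For a Jordan block J_k(λ), e^{tJ_k(λ)} = e^{λt} · (I + tN + t^2 N^2/2! + ... + t^{k-1} N^{k-1}/(k-1)!) where N is the nilpotent superdiagonal part.

Assembling the blocks and conjugating back gives the entries of e^{tA} as shown above.

e^{tA} = [[e^{2*t}, -t^2*e^{2*t}/2, t*(2 - t)*e^{2*t}/2], [0, (t + 1)*e^{2*t}, t*e^{2*t}], [0, -t*e^{2*t}, (1 - t)*e^{2*t}]]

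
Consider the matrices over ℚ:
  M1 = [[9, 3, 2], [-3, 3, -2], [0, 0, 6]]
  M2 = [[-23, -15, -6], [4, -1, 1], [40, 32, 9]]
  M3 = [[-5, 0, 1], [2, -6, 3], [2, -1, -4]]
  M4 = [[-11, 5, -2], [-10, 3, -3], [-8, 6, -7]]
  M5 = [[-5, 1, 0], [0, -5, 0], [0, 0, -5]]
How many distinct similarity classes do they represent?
3 classes: {M1}, {M2, M3, M4}, {M5}

Characteristic polynomials: χ_{M1} = (x - 6)^3, χ_{M2} = (x + 5)^3, χ_{M3} = (x + 5)^3, χ_{M4} = (x + 5)^3, χ_{M5} = (x + 5)^3.

{M1}: invariant factors x - 6, (x - 6)^2.

{M2, M3, M4}: invariant factors (x + 5)^3.

{M5}: invariant factors x + 5, (x + 5)^2.

Matrices are similar if and only if their invariant-factor lists agree; the partition into similarity classes is {M1}, {M2, M3, M4}, {M5}.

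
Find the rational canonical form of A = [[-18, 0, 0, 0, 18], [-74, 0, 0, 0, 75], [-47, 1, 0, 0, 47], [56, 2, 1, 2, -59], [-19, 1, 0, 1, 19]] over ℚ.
The invariant factors of A (the non-unit diagonal entries of the Smith normal form of xI - A over ℚ[x]) are (x - 6)(x + 3)(x^3 + 4x + 1), each dividing the next. The characteristic polynomial is their product, (x - 6)(x + 3)(x^3 + 4x + 1).

The rational canonical form is the block-diagonal matrix of companion matrices C(f_i):
R = [[0, 0, 0, 0, 18], [1, 0, 0, 0, 75], [0, 1, 0, 0, 11], [0, 0, 1, 0, 14], [0, 0, 0, 1, 3]].

Note the characteristic polynomial does not split into linear factors over ℚ, so A has no Jordan form over ℚ; the rational canonical form exists over any field.

R = [[0, 0, 0, 0, 18], [1, 0, 0, 0, 75], [0, 1, 0, 0, 11], [0, 0, 1, 0, 14], [0, 0, 0, 1, 3]]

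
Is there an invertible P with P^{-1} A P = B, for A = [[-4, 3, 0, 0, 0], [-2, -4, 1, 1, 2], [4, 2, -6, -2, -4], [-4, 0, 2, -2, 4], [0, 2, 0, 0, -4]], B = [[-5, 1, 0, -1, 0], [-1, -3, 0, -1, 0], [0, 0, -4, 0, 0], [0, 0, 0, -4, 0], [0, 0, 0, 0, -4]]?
Both have characteristic polynomial (x + 4)^5, but the minimal polynomial of A is (x + 4)^3 while the minimal polynomial of B is (x + 4)^2. The minimal polynomial is a similarity invariant, so A and B are not similar.

No.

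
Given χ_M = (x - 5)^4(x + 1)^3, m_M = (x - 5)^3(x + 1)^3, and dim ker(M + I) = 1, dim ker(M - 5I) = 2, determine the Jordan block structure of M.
Jordan blocks: (-1, 3), (5, 3), (5, 1)

λ = -1: algebraic multiplicity 3 (exponent in χ_M), largest block size 3 (exponent in m_M), 1 block (geometric multiplicity). This forces block sizes [3].
λ = 5: algebraic multiplicity 4 (exponent in χ_M), largest block size 3 (exponent in m_M), 2 blocks (geometric multiplicity). These force block sizes [3, 1].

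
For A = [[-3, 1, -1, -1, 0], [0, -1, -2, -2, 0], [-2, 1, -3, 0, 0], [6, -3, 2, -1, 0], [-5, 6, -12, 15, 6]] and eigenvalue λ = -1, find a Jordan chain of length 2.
We seek v_1 ∈ ker((A + I)^2) \ ker(A + I), then set v_{i+1} = (A + I) v_i.

One such chain is v_1 = [[0, 0, 0, 1, -2]]^T, v_2 = [[-1, -2, 0, 0, 1]]^T. Check: (A + I) v_2 = [[0, 0, 0, 0, 0]]^T = 0.

v_1 = [[0, 0, 0, 1, -2]]^T, v_2 = [[-1, -2, 0, 0, 1]]^T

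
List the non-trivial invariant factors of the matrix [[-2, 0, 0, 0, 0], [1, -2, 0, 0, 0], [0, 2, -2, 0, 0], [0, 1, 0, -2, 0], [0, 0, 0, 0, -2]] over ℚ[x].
x + 2, x + 2, (x + 2)^3

The Jordan structure of A has elementary divisors (x + 2)^3, (x + 2), (x + 2). Arranging the block sizes at each eigenvalue in decreasing order and taking row products gives the invariant factors.

Invariant factors (smallest first, each dividing the next): x + 2, x + 2, (x + 2)^3.

Check: the last factor (x + 2)^3 is the minimal polynomial, and the product (x + 2)^5 is the characteristic polynomial.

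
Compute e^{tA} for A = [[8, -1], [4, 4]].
A has Jordan form J = [[6, 1], [0, 6]] with A = PJP^{-1}, so e^{tA} = P e^{tJ} P^{-1}.

For a Jordan block J_k(λ), e^{tJ_k(λ)} = e^{λt} · (I + tN + t^2 N^2/2! + ... + t^{k-1} N^{k-1}/(k-1)!) where N is the nilpotent superdiagonal part.

Assembling the blocks and conjugating back gives the entries of e^{tA} as shown above.

e^{tA} = [[(2*t + 1)*e^{6*t}, -t*e^{6*t}], [4*t*e^{6*t}, (1 - 2*t)*e^{6*t}]]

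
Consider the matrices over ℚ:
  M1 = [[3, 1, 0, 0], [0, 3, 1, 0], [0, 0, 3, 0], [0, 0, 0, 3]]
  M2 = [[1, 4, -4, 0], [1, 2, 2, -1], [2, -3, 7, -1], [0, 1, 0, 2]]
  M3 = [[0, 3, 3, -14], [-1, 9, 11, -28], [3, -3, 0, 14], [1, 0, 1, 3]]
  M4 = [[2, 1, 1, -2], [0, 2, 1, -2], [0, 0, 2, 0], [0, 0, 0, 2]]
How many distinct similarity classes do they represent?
2 classes: {M1, M2, M3}, {M4}

Characteristic polynomials: χ_{M1} = (x - 3)^4, χ_{M2} = (x - 3)^4, χ_{M3} = (x - 3)^4, χ_{M4} = (x - 2)^4.

{M1, M2, M3}: invariant factors x - 3, (x - 3)^3.

{M4}: invariant factors x - 2, (x - 2)^3.

Matrices are similar if and only if their invariant-factor lists agree; the partition into similarity classes is {M1, M2, M3}, {M4}.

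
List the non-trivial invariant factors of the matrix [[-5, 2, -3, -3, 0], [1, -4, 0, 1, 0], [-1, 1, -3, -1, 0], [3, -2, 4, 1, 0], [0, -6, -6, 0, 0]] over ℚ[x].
x(x + 2)(x + 3)^3

The Jordan structure of A has elementary divisors (x + 3)^3, (x + 2), x. Arranging the block sizes at each eigenvalue in decreasing order and taking row products gives the invariant factors.

Invariant factors (smallest first, each dividing the next): x(x + 2)(x + 3)^3.

Check: the last factor x(x + 2)(x + 3)^3 is the minimal polynomial, and the product x(x + 2)(x + 3)^3 is the characteristic polynomial.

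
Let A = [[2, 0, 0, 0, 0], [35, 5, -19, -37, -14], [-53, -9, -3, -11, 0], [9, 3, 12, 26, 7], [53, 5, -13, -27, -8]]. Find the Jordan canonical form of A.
J = [[2, 0, 0, 0, 0], [0, 2, 0, 0, 0], [0, 0, 6, 1, 0], [0, 0, 0, 6, 1], [0, 0, 0, 0, 6]]

The characteristic polynomial is det(xI - A) = (x - 6)^3(x - 2)^2, so the eigenvalues are 2 (algebraic multiplicity 2), 6 (algebraic multiplicity 3).

For λ = 2: rank(A - 2I) = 3. The eigenspace has dimension 5 - 3 = 2, so there are 2 Jordan blocks; the rank sequence gives block sizes [1, 1].

For λ = 6: rank(A - 6I) = 4, rank((A - 6I)^2) = 3, rank((A - 6I)^3) = 2. The eigenspace has dimension 5 - 4 = 1, so there is 1 Jordan block; the rank sequence gives block sizes [3].

Assembling the blocks gives the Jordan form J above.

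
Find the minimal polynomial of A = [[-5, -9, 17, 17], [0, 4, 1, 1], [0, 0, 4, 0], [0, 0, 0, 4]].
m_A(x) = (x - 4)^2(x + 5)

The characteristic polynomial factors as (x - 4)^3(x + 5). The minimal polynomial is ∏(x - λ)^{k_λ} where k_λ is the size of the largest Jordan block at λ.

For λ = -5: rank(A + 5I) = 3, and the largest Jordan block has size 1 (the smallest k with rank((A + 5I)^k) = rank((A + 5I)^(k+1))).
For λ = 4: rank(A - 4I) = 2, and the largest Jordan block has size 2 (the smallest k with rank((A - 4I)^k) = rank((A - 4I)^(k+1))).

So m_A(x) = (x - 4)^2(x + 5).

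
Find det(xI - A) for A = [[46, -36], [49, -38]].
χ_A(x) = (x - 4)^2

xI - A = [[x - 46, 36], [-49, x + 38]].

Expanding det(xI - A) along the first row:
det(xI - A) = + (x - 46)·det([[x + 38]]) - (36)·det([[-49]]).

Evaluating gives χ_A(x) = x^2 - 8x + 16 = (x - 4)^2.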